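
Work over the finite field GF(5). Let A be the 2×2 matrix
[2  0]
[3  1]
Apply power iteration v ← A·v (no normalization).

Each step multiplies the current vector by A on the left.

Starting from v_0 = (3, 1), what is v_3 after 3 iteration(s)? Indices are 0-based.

v_3 = (4, 4)

v_0 = (3, 1).
v_1 = A·v_0 = (1, 0).
v_2 = A·v_1 = (2, 3).
v_3 = A·v_2 = (4, 4).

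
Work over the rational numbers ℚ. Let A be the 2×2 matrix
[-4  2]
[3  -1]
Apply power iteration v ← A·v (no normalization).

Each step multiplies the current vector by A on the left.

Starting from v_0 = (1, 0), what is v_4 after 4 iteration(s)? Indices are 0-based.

v_0 = (1, 0).
v_1 = A·v_0 = (-4, 3).
v_2 = A·v_1 = (22, -15).
v_3 = A·v_2 = (-118, 81).
v_4 = A·v_3 = (634, -435).

v_4 = (634, -435)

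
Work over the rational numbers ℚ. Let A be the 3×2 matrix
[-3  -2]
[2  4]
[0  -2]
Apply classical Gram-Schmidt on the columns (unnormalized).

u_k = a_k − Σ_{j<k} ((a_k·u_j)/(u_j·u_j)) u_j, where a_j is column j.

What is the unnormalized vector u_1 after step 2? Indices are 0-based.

Step 1: u_0 = a_0 = (-3, 2, 0).
Step 2: u_1 = a_1 − (14/13)·u_0 = (16/13, 24/13, -2).

u_1 = (16/13, 24/13, -2)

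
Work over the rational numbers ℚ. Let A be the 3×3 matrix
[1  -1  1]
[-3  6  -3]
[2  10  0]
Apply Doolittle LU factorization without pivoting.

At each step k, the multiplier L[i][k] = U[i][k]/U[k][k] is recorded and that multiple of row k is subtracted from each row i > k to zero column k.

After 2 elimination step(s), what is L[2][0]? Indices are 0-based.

L[2][0] = 2

Step 1: pivot at (0,0) is 1.
  row1 ← row1 − (-3)·row0  ⇒  L[1][0]=-3, U row1=(0, 3, 0)
  row2 ← row2 − (2)·row0  ⇒  L[2][0]=2, U row2=(0, 12, -2)
Step 2: pivot at (1,1) is 3.
  row2 ← row2 − (4)·row1  ⇒  L[2][1]=4, U row2=(0, 0, -2)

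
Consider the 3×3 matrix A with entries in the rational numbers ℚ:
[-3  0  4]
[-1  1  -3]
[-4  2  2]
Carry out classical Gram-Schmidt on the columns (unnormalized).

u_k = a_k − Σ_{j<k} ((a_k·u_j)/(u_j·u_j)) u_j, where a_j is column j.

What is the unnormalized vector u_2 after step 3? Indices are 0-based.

Step 1: u_0 = a_0 = (-3, -1, -4).
Step 2: u_1 = a_1 − (-9/26)·u_0 = (-27/26, 17/26, 8/13).
Step 3: u_2 = a_2 − (-17/26)·u_0 − (-127/49)·u_1 = (-32/49, -96/49, 48/49).

u_2 = (-32/49, -96/49, 48/49)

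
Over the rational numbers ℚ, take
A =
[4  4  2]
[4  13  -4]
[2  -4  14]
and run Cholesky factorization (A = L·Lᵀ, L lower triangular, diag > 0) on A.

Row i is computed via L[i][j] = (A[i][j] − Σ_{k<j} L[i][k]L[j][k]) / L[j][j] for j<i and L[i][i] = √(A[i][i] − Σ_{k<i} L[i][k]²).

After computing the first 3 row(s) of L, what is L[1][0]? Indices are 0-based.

L[1][0] = 2

Step 1: L[0][0] = √(4) = 2.
  L[1][0] = (4) / L[0][0] = 2.
Step 2: L[1][1] = √(9) = 3.
  L[2][0] = (2) / L[0][0] = 1.
  L[2][1] = (-6) / L[1][1] = -2.
Step 3: L[2][2] = √(9) = 3.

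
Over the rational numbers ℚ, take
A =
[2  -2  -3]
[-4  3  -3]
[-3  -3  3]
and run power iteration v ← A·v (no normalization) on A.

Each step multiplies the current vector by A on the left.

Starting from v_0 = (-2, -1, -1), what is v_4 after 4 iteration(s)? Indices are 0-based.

v_0 = (-2, -1, -1).
v_1 = A·v_0 = (1, 8, 6).
v_2 = A·v_1 = (-32, 2, -9).
v_3 = A·v_2 = (-41, 161, 63).
v_4 = A·v_3 = (-593, 458, -171).

v_4 = (-593, 458, -171)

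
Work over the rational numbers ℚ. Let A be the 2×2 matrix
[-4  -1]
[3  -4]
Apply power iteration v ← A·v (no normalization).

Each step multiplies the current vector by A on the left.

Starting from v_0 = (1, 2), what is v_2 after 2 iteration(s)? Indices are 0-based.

v_2 = (29, 2)

v_0 = (1, 2).
v_1 = A·v_0 = (-6, -5).
v_2 = A·v_1 = (29, 2).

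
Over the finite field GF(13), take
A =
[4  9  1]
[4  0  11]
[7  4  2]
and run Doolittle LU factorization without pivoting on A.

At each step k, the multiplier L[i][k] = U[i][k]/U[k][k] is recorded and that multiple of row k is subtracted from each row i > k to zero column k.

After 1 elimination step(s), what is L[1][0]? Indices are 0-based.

[col 0] pivot 4
  R1 -= 1*R0 → (0, 4, 10)  (L[1][0] := 1)
  R2 -= 5*R0 → (0, 11, 10)  (L[2][0] := 5)

L[1][0] = 1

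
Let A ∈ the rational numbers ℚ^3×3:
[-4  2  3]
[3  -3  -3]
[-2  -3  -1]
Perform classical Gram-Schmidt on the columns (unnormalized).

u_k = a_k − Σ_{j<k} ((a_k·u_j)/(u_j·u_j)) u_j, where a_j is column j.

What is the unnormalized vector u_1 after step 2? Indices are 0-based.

Step 1: u_0 = a_0 = (-4, 3, -2).
Step 2: u_1 = a_1 − (-11/29)·u_0 = (14/29, -54/29, -109/29).

u_1 = (14/29, -54/29, -109/29)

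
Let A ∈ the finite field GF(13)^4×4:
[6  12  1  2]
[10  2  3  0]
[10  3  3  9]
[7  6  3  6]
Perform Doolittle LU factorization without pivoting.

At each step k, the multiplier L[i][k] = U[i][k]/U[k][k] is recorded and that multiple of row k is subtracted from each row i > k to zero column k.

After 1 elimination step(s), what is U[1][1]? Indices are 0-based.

Step 1: pivot at (0,0) is 6.
  row1 ← row1 − (6)·row0  ⇒  L[1][0]=6, U row1=(0, 8, 10, 1)
  row2 ← row2 − (6)·row0  ⇒  L[2][0]=6, U row2=(0, 9, 10, 10)
  row3 ← row3 − (12)·row0  ⇒  L[3][0]=12, U row3=(0, 5, 4, 8)

U[1][1] = 8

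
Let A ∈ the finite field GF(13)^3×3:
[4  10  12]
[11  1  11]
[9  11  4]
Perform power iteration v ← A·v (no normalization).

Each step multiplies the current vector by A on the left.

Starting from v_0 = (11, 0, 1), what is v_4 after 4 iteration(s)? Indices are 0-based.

v_4 = (9, 9, 5)

v_0 = (11, 0, 1).
v_1 = A·v_0 = (4, 2, 12).
v_2 = A·v_1 = (11, 9, 2).
v_3 = A·v_2 = (2, 9, 11).
v_4 = A·v_3 = (9, 9, 5).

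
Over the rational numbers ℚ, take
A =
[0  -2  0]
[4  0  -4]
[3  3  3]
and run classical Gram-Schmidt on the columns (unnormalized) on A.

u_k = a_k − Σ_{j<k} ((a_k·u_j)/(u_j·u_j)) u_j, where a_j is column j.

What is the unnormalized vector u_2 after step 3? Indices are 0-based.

Step 1: u_0 = a_0 = (0, 4, 3).
Step 2: u_1 = a_1 − (9/25)·u_0 = (-2, -36/25, 48/25).
Step 3: u_2 = a_2 − (-7/25)·u_0 − (72/61)·u_1 = (144/61, -72/61, 96/61).

u_2 = (144/61, -72/61, 96/61)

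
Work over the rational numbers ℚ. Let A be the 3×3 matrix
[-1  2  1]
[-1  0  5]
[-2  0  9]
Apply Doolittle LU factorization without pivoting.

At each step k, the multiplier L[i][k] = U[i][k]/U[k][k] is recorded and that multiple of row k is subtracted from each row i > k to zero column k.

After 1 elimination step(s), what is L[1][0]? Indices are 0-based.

k=0: U[0][0]=-1
  eliminate (1,0): mult=1, new row 1: (0, -2, 4); set L[1][0]=1
  eliminate (2,0): mult=2, new row 2: (0, -4, 7); set L[2][0]=2

L[1][0] = 1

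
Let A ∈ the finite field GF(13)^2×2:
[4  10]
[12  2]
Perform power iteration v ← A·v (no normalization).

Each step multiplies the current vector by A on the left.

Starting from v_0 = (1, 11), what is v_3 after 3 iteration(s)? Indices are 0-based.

v_0 = (1, 11).
v_1 = A·v_0 = (10, 8).
v_2 = A·v_1 = (3, 6).
v_3 = A·v_2 = (7, 9).

v_3 = (7, 9)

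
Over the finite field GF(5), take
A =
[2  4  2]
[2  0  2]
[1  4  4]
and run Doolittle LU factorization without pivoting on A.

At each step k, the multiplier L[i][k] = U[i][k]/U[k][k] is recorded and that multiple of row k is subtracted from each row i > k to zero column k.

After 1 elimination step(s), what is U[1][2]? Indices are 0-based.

U[1][2] = 0

Step 1: pivot at (0,0) is 2.
  row1 ← row1 − (1)·row0  ⇒  L[1][0]=1, U row1=(0, 1, 0)
  row2 ← row2 − (3)·row0  ⇒  L[2][0]=3, U row2=(0, 2, 3)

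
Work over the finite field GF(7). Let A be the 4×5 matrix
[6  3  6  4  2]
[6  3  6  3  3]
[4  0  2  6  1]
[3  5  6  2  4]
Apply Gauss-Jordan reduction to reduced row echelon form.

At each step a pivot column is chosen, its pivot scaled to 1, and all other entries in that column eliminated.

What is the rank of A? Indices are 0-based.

step 1: normalize row 0 (÷6) = (1, 4, 1, 3, 5)
  row 1: subtract 6×row0 = (0, 0, 0, 6, 1)
  row 2: subtract 4×row0 = (0, 5, 5, 1, 2)
  row 3: subtract 3×row0 = (0, 0, 3, 0, 3)
step 2: exchange rows 1,2
step 2: normalize row 1 (÷5) = (0, 1, 1, 3, 6)
  row 0: subtract 4×row1 = (1, 0, 4, 5, 2)
step 3: exchange rows 2,3
step 3: normalize row 2 (÷3) = (0, 0, 1, 0, 1)
  row 0: subtract 4×row2 = (1, 0, 0, 5, 5)
  row 1: subtract 1×row2 = (0, 1, 0, 3, 5)
step 4: normalize row 3 (÷6) = (0, 0, 0, 1, 6)
  row 0: subtract 5×row3 = (1, 0, 0, 0, 3)
  row 1: subtract 3×row3 = (0, 1, 0, 0, 1)

rank = 4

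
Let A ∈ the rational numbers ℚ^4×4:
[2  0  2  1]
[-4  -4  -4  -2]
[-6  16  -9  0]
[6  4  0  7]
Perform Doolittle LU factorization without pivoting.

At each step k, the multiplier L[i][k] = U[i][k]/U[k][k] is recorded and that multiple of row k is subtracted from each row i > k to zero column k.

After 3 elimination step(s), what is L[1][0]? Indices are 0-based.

k=0: U[0][0]=2
  eliminate (1,0): mult=-2, new row 1: (0, -4, 0, 0); set L[1][0]=-2
  eliminate (2,0): mult=-3, new row 2: (0, 16, -3, 3); set L[2][0]=-3
  eliminate (3,0): mult=3, new row 3: (0, 4, -6, 4); set L[3][0]=3
k=1: U[1][1]=-4
  eliminate (2,1): mult=-4, new row 2: (0, 0, -3, 3); set L[2][1]=-4
  eliminate (3,1): mult=-1, new row 3: (0, 0, -6, 4); set L[3][1]=-1
k=2: U[2][2]=-3
  eliminate (3,2): mult=2, new row 3: (0, 0, 0, -2); set L[3][2]=2

L[1][0] = -2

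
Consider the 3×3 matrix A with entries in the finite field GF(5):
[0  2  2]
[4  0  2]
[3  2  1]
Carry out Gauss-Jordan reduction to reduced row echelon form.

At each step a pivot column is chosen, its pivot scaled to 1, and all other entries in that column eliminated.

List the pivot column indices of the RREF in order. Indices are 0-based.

step 1: exchange rows 0,1
step 1: normalize row 0 (÷4) = (1, 0, 3)
  row 2: subtract 3×row0 = (0, 2, 2)
step 2: normalize row 1 (÷2) = (0, 1, 1)
  row 2: subtract 2×row1 = (0, 0, 0)
skip col 2 (zero from row 2)

pivot columns: 0, 1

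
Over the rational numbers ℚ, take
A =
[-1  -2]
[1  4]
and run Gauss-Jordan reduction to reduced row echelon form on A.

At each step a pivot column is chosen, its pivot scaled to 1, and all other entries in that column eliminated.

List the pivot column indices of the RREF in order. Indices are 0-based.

pivot columns: 0, 1

pivot(0,0)=-1: scale R0 → (1, 2)
  clear (1,0): R1 −= (1)R0 → (0, 2)
pivot(1,1)=2: scale R1 → (0, 1)
  clear (0,1): R0 −= (2)R1 → (1, 0)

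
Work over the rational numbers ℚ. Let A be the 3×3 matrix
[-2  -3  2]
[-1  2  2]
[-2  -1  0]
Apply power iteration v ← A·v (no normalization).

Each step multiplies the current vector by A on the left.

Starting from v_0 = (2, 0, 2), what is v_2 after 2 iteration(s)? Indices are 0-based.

v_2 = (-14, -4, -2)

v_0 = (2, 0, 2).
v_1 = A·v_0 = (0, 2, -4).
v_2 = A·v_1 = (-14, -4, -2).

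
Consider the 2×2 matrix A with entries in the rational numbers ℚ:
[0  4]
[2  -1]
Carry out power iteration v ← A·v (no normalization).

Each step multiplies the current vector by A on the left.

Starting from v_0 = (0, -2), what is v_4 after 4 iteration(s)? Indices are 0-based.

v_0 = (0, -2).
v_1 = A·v_0 = (-8, 2).
v_2 = A·v_1 = (8, -18).
v_3 = A·v_2 = (-72, 34).
v_4 = A·v_3 = (136, -178).

v_4 = (136, -178)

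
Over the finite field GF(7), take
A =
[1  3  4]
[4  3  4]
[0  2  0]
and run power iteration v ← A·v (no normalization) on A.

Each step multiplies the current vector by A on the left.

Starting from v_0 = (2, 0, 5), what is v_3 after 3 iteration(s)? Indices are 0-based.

v_3 = (6, 2, 1)

v_0 = (2, 0, 5).
v_1 = A·v_0 = (1, 0, 0).
v_2 = A·v_1 = (1, 4, 0).
v_3 = A·v_2 = (6, 2, 1).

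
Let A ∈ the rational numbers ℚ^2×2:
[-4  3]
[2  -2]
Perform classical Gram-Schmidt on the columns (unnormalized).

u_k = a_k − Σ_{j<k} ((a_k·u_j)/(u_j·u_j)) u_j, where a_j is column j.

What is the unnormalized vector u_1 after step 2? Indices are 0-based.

u_1 = (-1/5, -2/5)

Step 1: u_0 = a_0 = (-4, 2).
Step 2: u_1 = a_1 − (-4/5)·u_0 = (-1/5, -2/5).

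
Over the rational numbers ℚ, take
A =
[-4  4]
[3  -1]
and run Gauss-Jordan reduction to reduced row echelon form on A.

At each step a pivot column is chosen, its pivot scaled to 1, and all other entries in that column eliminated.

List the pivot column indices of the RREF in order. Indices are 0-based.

step 1: normalize row 0 (÷-4) = (1, -1)
  row 1: subtract 3×row0 = (0, 2)
step 2: normalize row 1 (÷2) = (0, 1)
  row 0: subtract -1×row1 = (1, 0)

pivot columns: 0, 1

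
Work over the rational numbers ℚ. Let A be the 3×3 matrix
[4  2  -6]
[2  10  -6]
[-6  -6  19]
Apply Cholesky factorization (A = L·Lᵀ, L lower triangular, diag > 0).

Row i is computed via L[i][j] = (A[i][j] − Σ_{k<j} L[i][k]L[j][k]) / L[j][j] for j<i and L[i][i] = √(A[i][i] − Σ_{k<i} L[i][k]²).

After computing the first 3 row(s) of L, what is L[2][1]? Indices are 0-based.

Step 1: L[0][0] = √(4) = 2.
  L[1][0] = (2) / L[0][0] = 1.
Step 2: L[1][1] = √(9) = 3.
  L[2][0] = (-6) / L[0][0] = -3.
  L[2][1] = (-3) / L[1][1] = -1.
Step 3: L[2][2] = √(9) = 3.

L[2][1] = -1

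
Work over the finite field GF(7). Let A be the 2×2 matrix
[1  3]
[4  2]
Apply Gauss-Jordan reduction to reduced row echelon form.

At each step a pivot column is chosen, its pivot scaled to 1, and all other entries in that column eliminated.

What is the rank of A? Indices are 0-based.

[1] R0 /= 1  ⇒  (1, 3)
     R1 -= 4·R0  ⇒  (0, 4)
[2] R1 /= 4  ⇒  (0, 1)
     R0 -= 3·R1  ⇒  (1, 0)

rank = 2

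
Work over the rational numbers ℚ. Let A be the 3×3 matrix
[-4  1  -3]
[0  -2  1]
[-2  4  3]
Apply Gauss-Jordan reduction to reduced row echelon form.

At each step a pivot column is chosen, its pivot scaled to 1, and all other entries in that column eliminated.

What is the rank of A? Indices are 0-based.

step 1: normalize row 0 (÷-4) = (1, -1/4, 3/4)
  row 2: subtract -2×row0 = (0, 7/2, 9/2)
step 2: normalize row 1 (÷-2) = (0, 1, -1/2)
  row 0: subtract -1/4×row1 = (1, 0, 5/8)
  row 2: subtract 7/2×row1 = (0, 0, 25/4)
step 3: normalize row 2 (÷25/4) = (0, 0, 1)
  row 0: subtract 5/8×row2 = (1, 0, 0)
  row 1: subtract -1/2×row2 = (0, 1, 0)

rank = 3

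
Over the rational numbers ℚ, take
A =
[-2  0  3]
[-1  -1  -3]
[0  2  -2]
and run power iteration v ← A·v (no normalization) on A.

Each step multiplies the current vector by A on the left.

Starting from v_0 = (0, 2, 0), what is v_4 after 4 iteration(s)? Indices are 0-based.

v_0 = (0, 2, 0).
v_1 = A·v_0 = (0, -2, 4).
v_2 = A·v_1 = (12, -10, -12).
v_3 = A·v_2 = (-60, 34, 4).
v_4 = A·v_3 = (132, 14, 60).

v_4 = (132, 14, 60)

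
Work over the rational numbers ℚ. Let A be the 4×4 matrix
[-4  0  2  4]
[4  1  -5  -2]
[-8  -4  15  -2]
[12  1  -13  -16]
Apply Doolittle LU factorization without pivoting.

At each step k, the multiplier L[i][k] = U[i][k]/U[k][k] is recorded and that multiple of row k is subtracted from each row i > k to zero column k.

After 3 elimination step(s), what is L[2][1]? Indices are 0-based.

L[2][1] = -4

k=0: U[0][0]=-4
  eliminate (1,0): mult=-1, new row 1: (0, 1, -3, 2); set L[1][0]=-1
  eliminate (2,0): mult=2, new row 2: (0, -4, 11, -10); set L[2][0]=2
  eliminate (3,0): mult=-3, new row 3: (0, 1, -7, -4); set L[3][0]=-3
k=1: U[1][1]=1
  eliminate (2,1): mult=-4, new row 2: (0, 0, -1, -2); set L[2][1]=-4
  eliminate (3,1): mult=1, new row 3: (0, 0, -4, -6); set L[3][1]=1
k=2: U[2][2]=-1
  eliminate (3,2): mult=4, new row 3: (0, 0, 0, 2); set L[3][2]=4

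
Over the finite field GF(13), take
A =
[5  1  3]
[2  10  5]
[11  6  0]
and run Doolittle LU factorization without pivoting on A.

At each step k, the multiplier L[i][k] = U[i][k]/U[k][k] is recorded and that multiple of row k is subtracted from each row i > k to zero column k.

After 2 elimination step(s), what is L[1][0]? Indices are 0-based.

[col 0] pivot 5
  R1 -= 3*R0 → (0, 7, 9)  (L[1][0] := 3)
  R2 -= 10*R0 → (0, 9, 9)  (L[2][0] := 10)
[col 1] pivot 7
  R2 -= 5*R1 → (0, 0, 3)  (L[2][1] := 5)

L[1][0] = 3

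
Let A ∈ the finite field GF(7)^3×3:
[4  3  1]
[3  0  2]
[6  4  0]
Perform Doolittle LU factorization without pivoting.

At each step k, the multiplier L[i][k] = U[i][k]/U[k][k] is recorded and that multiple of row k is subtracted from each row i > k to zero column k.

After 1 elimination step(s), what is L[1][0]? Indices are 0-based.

L[1][0] = 6

[col 0] pivot 4
  R1 -= 6*R0 → (0, 3, 3)  (L[1][0] := 6)
  R2 -= 5*R0 → (0, 3, 2)  (L[2][0] := 5)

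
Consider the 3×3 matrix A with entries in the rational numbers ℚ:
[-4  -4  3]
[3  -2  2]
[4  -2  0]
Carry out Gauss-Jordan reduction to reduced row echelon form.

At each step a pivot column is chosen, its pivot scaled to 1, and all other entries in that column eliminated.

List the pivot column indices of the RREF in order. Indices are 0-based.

pivot columns: 0, 1, 2

step 1: normalize row 0 (÷-4) = (1, 1, -3/4)
  row 1: subtract 3×row0 = (0, -5, 17/4)
  row 2: subtract 4×row0 = (0, -6, 3)
step 2: normalize row 1 (÷-5) = (0, 1, -17/20)
  row 0: subtract 1×row1 = (1, 0, 1/10)
  row 2: subtract -6×row1 = (0, 0, -21/10)
step 3: normalize row 2 (÷-21/10) = (0, 0, 1)
  row 0: subtract 1/10×row2 = (1, 0, 0)
  row 1: subtract -17/20×row2 = (0, 1, 0)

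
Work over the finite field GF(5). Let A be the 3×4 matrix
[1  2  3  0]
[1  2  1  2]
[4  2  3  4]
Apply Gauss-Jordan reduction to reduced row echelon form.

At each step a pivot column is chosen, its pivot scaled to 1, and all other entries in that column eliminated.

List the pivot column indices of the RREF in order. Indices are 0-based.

step 1: normalize row 0 (÷1) = (1, 2, 3, 0)
  row 1: subtract 1×row0 = (0, 0, 3, 2)
  row 2: subtract 4×row0 = (0, 4, 1, 4)
step 2: exchange rows 1,2
step 2: normalize row 1 (÷4) = (0, 1, 4, 1)
  row 0: subtract 2×row1 = (1, 0, 0, 3)
step 3: normalize row 2 (÷3) = (0, 0, 1, 4)
  row 1: subtract 4×row2 = (0, 1, 0, 0)

pivot columns: 0, 1, 2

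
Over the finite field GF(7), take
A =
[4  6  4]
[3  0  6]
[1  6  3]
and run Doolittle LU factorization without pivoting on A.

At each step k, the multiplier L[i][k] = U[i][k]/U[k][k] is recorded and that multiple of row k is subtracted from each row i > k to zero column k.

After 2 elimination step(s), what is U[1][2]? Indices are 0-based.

[col 0] pivot 4
  R1 -= 6*R0 → (0, 6, 3)  (L[1][0] := 6)
  R2 -= 2*R0 → (0, 1, 2)  (L[2][0] := 2)
[col 1] pivot 6
  R2 -= 6*R1 → (0, 0, 5)  (L[2][1] := 6)

U[1][2] = 3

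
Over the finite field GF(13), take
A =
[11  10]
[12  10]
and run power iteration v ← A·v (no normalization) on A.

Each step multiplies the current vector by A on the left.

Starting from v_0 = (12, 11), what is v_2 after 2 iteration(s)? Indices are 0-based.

v_0 = (12, 11).
v_1 = A·v_0 = (8, 7).
v_2 = A·v_1 = (2, 10).

v_2 = (2, 10)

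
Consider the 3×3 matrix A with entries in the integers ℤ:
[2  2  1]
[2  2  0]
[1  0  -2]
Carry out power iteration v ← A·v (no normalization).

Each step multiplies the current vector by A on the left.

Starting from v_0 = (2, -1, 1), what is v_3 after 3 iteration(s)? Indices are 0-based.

v_3 = (43, 40, 4)

v_0 = (2, -1, 1).
v_1 = A·v_0 = (3, 2, 0).
v_2 = A·v_1 = (10, 10, 3).
v_3 = A·v_2 = (43, 40, 4).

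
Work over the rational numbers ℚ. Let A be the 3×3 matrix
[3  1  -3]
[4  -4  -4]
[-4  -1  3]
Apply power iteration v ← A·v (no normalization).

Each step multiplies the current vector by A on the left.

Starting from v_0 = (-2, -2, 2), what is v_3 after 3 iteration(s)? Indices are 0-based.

v_0 = (-2, -2, 2).
v_1 = A·v_0 = (-14, -8, 16).
v_2 = A·v_1 = (-98, -88, 112).
v_3 = A·v_2 = (-718, -488, 816).

v_3 = (-718, -488, 816)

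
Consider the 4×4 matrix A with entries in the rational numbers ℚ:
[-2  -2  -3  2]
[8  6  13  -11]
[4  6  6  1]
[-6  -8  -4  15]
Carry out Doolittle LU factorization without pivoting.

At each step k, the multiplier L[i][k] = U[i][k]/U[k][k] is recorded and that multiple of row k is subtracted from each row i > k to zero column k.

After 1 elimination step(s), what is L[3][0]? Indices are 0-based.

L[3][0] = 3

Step 1: pivot at (0,0) is -2.
  row1 ← row1 − (-4)·row0  ⇒  L[1][0]=-4, U row1=(0, -2, 1, -3)
  row2 ← row2 − (-2)·row0  ⇒  L[2][0]=-2, U row2=(0, 2, 0, 5)
  row3 ← row3 − (3)·row0  ⇒  L[3][0]=3, U row3=(0, -2, 5, 9)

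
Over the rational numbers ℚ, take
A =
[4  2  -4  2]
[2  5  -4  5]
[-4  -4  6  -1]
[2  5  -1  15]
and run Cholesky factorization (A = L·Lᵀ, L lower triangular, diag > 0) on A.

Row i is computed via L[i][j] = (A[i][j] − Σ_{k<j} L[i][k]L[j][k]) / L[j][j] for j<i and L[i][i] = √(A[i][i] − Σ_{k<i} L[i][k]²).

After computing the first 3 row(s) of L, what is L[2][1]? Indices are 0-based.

Step 1: L[0][0] = √(4) = 2.
  L[1][0] = (2) / L[0][0] = 1.
Step 2: L[1][1] = √(4) = 2.
  L[2][0] = (-4) / L[0][0] = -2.
  L[2][1] = (-2) / L[1][1] = -1.
Step 3: L[2][2] = √(1) = 1.

L[2][1] = -1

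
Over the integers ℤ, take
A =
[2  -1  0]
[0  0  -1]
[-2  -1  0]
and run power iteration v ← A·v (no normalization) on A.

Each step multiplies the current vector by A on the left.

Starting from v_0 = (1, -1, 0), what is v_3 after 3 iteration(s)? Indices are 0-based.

v_0 = (1, -1, 0).
v_1 = A·v_0 = (3, 0, -1).
v_2 = A·v_1 = (6, 1, -6).
v_3 = A·v_2 = (11, 6, -13).

v_3 = (11, 6, -13)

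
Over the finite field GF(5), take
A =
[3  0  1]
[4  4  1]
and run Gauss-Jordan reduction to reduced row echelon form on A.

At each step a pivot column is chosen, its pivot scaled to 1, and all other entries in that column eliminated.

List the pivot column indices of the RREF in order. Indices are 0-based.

step 1: normalize row 0 (÷3) = (1, 0, 2)
  row 1: subtract 4×row0 = (0, 4, 3)
step 2: normalize row 1 (÷4) = (0, 1, 2)

pivot columns: 0, 1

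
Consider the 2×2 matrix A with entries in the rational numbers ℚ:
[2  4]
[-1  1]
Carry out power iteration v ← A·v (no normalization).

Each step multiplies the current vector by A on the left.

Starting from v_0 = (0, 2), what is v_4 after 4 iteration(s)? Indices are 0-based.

v_4 = (-72, -54)

v_0 = (0, 2).
v_1 = A·v_0 = (8, 2).
v_2 = A·v_1 = (24, -6).
v_3 = A·v_2 = (24, -30).
v_4 = A·v_3 = (-72, -54).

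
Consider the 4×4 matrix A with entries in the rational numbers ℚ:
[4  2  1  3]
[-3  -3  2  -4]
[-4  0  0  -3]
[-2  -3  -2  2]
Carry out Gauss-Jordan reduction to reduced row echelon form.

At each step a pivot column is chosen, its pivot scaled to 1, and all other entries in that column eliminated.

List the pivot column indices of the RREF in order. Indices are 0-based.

pivot(0,0)=4: scale R0 → (1, 1/2, 1/4, 3/4)
  clear (1,0): R1 −= (-3)R0 → (0, -3/2, 11/4, -7/4)
  clear (2,0): R2 −= (-4)R0 → (0, 2, 1, 0)
  clear (3,0): R3 −= (-2)R0 → (0, -2, -3/2, 7/2)
pivot(1,1)=-3/2: scale R1 → (0, 1, -11/6, 7/6)
  clear (0,1): R0 −= (1/2)R1 → (1, 0, 7/6, 1/6)
  clear (2,1): R2 −= (2)R1 → (0, 0, 14/3, -7/3)
  clear (3,1): R3 −= (-2)R1 → (0, 0, -31/6, 35/6)
pivot(2,2)=14/3: scale R2 → (0, 0, 1, -1/2)
  clear (0,2): R0 −= (7/6)R2 → (1, 0, 0, 3/4)
  clear (1,2): R1 −= (-11/6)R2 → (0, 1, 0, 1/4)
  clear (3,2): R3 −= (-31/6)R2 → (0, 0, 0, 13/4)
pivot(3,3)=13/4: scale R3 → (0, 0, 0, 1)
  clear (0,3): R0 −= (3/4)R3 → (1, 0, 0, 0)
  clear (1,3): R1 −= (1/4)R3 → (0, 1, 0, 0)
  clear (2,3): R2 −= (-1/2)R3 → (0, 0, 1, 0)

pivot columns: 0, 1, 2, 3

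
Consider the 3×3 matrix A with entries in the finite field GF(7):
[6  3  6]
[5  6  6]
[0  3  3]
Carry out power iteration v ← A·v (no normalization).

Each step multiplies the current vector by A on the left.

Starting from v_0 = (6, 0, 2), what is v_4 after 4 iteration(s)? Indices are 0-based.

v_4 = (6, 5, 2)

v_0 = (6, 0, 2).
v_1 = A·v_0 = (6, 0, 6).
v_2 = A·v_1 = (2, 3, 4).
v_3 = A·v_2 = (3, 3, 0).
v_4 = A·v_3 = (6, 5, 2).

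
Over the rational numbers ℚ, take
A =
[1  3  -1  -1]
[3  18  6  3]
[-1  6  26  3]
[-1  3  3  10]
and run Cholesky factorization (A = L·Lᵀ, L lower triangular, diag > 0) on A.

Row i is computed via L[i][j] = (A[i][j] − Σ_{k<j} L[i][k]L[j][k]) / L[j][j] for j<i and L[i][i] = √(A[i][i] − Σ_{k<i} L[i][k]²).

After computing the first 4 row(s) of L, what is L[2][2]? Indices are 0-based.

L[2][2] = 4

Step 1: L[0][0] = √(1) = 1.
  L[1][0] = (3) / L[0][0] = 3.
Step 2: L[1][1] = √(9) = 3.
  L[2][0] = (-1) / L[0][0] = -1.
  L[2][1] = (9) / L[1][1] = 3.
Step 3: L[2][2] = √(16) = 4.
  L[3][0] = (-1) / L[0][0] = -1.
  L[3][1] = (6) / L[1][1] = 2.
  L[3][2] = (-4) / L[2][2] = -1.
Step 4: L[3][3] = √(4) = 2.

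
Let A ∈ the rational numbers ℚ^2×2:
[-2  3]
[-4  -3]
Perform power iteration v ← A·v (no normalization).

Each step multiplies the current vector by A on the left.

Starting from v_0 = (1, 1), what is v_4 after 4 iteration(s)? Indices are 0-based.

v_4 = (-71, -511)

v_0 = (1, 1).
v_1 = A·v_0 = (1, -7).
v_2 = A·v_1 = (-23, 17).
v_3 = A·v_2 = (97, 41).
v_4 = A·v_3 = (-71, -511).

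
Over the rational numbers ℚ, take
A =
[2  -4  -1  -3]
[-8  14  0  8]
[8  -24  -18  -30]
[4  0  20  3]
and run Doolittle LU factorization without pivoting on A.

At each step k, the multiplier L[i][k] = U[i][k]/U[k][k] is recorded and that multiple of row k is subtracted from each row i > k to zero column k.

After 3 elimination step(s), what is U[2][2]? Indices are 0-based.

Step 1: pivot at (0,0) is 2.
  row1 ← row1 − (-4)·row0  ⇒  L[1][0]=-4, U row1=(0, -2, -4, -4)
  row2 ← row2 − (4)·row0  ⇒  L[2][0]=4, U row2=(0, -8, -14, -18)
  row3 ← row3 − (2)·row0  ⇒  L[3][0]=2, U row3=(0, 8, 22, 9)
Step 2: pivot at (1,1) is -2.
  row2 ← row2 − (4)·row1  ⇒  L[2][1]=4, U row2=(0, 0, 2, -2)
  row3 ← row3 − (-4)·row1  ⇒  L[3][1]=-4, U row3=(0, 0, 6, -7)
Step 3: pivot at (2,2) is 2.
  row3 ← row3 − (3)·row2  ⇒  L[3][2]=3, U row3=(0, 0, 0, -1)

U[2][2] = 2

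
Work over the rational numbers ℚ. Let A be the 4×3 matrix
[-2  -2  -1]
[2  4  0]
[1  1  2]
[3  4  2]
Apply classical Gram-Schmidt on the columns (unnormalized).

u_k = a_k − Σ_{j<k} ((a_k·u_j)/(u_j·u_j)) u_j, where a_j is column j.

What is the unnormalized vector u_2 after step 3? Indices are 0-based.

u_2 = (31/41, -4/41, 46/41, 8/41)

Step 1: u_0 = a_0 = (-2, 2, 1, 3).
Step 2: u_1 = a_1 − (25/18)·u_0 = (7/9, 11/9, -7/18, -1/6).
Step 3: u_2 = a_2 − (5/9)·u_0 − (-34/41)·u_1 = (31/41, -4/41, 46/41, 8/41).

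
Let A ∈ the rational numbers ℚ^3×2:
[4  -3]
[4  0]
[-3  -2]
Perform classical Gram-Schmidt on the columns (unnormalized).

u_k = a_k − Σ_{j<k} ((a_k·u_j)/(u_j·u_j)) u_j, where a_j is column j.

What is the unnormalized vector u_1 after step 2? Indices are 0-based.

Step 1: u_0 = a_0 = (4, 4, -3).
Step 2: u_1 = a_1 − (-6/41)·u_0 = (-99/41, 24/41, -100/41).

u_1 = (-99/41, 24/41, -100/41)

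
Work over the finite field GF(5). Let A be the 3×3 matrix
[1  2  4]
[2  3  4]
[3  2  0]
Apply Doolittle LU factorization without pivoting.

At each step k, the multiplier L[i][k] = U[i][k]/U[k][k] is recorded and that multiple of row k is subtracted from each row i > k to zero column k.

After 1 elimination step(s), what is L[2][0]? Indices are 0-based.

[col 0] pivot 1
  R1 -= 2*R0 → (0, 4, 1)  (L[1][0] := 2)
  R2 -= 3*R0 → (0, 1, 3)  (L[2][0] := 3)

L[2][0] = 3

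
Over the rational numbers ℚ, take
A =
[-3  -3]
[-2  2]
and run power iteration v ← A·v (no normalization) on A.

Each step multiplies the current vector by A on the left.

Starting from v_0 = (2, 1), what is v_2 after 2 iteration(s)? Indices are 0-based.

v_2 = (33, 14)

v_0 = (2, 1).
v_1 = A·v_0 = (-9, -2).
v_2 = A·v_1 = (33, 14).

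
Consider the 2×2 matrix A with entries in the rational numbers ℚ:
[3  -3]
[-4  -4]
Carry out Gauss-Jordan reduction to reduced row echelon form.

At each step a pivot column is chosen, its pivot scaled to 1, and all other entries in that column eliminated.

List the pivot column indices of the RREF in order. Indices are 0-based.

pivot(0,0)=3: scale R0 → (1, -1)
  clear (1,0): R1 −= (-4)R0 → (0, -8)
pivot(1,1)=-8: scale R1 → (0, 1)
  clear (0,1): R0 −= (-1)R1 → (1, 0)

pivot columns: 0, 1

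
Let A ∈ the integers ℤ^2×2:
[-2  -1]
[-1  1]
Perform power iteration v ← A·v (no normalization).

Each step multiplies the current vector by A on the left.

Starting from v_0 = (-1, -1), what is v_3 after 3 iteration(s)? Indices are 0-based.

v_0 = (-1, -1).
v_1 = A·v_0 = (3, 0).
v_2 = A·v_1 = (-6, -3).
v_3 = A·v_2 = (15, 3).

v_3 = (15, 3)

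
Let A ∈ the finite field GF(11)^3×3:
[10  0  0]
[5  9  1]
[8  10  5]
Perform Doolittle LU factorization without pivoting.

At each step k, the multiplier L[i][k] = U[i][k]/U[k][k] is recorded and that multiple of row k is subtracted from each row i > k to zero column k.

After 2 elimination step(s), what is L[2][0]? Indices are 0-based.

L[2][0] = 3

[col 0] pivot 10
  R1 -= 6*R0 → (0, 9, 1)  (L[1][0] := 6)
  R2 -= 3*R0 → (0, 10, 5)  (L[2][0] := 3)
[col 1] pivot 9
  R2 -= 6*R1 → (0, 0, 10)  (L[2][1] := 6)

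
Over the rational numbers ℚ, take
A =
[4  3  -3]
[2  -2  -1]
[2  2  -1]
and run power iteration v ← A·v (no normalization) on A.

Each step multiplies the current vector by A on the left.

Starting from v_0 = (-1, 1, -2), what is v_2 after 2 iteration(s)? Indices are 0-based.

v_0 = (-1, 1, -2).
v_1 = A·v_0 = (5, -2, 2).
v_2 = A·v_1 = (8, 12, 4).

v_2 = (8, 12, 4)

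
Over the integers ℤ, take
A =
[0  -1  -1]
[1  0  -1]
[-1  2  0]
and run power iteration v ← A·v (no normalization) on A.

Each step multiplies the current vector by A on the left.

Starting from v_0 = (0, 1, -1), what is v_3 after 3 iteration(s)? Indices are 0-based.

v_0 = (0, 1, -1).
v_1 = A·v_0 = (0, 1, 2).
v_2 = A·v_1 = (-3, -2, 2).
v_3 = A·v_2 = (0, -5, -1).

v_3 = (0, -5, -1)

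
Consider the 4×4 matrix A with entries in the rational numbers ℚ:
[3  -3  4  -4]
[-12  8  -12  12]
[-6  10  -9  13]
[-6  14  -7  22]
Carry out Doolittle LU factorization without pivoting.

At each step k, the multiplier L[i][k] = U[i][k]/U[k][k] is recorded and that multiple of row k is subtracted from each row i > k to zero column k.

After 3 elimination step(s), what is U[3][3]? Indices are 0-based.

Step 1: pivot at (0,0) is 3.
  row1 ← row1 − (-4)·row0  ⇒  L[1][0]=-4, U row1=(0, -4, 4, -4)
  row2 ← row2 − (-2)·row0  ⇒  L[2][0]=-2, U row2=(0, 4, -1, 5)
  row3 ← row3 − (-2)·row0  ⇒  L[3][0]=-2, U row3=(0, 8, 1, 14)
Step 2: pivot at (1,1) is -4.
  row2 ← row2 − (-1)·row1  ⇒  L[2][1]=-1, U row2=(0, 0, 3, 1)
  row3 ← row3 − (-2)·row1  ⇒  L[3][1]=-2, U row3=(0, 0, 9, 6)
Step 3: pivot at (2,2) is 3.
  row3 ← row3 − (3)·row2  ⇒  L[3][2]=3, U row3=(0, 0, 0, 3)

U[3][3] = 3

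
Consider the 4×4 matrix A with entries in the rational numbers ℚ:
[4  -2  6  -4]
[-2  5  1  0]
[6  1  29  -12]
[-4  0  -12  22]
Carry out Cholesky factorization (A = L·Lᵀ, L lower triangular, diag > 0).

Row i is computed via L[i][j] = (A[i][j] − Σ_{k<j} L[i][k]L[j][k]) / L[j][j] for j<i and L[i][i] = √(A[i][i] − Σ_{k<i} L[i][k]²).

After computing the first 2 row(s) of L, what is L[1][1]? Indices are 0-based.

L[1][1] = 2

Step 1: L[0][0] = √(4) = 2.
  L[1][0] = (-2) / L[0][0] = -1.
Step 2: L[1][1] = √(4) = 2.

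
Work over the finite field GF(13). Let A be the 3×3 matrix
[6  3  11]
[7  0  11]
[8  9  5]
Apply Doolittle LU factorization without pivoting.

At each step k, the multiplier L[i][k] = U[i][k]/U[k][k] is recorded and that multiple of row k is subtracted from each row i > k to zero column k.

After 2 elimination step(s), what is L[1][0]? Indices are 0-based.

Step 1: pivot at (0,0) is 6.
  row1 ← row1 − (12)·row0  ⇒  L[1][0]=12, U row1=(0, 3, 9)
  row2 ← row2 − (10)·row0  ⇒  L[2][0]=10, U row2=(0, 5, 12)
Step 2: pivot at (1,1) is 3.
  row2 ← row2 − (6)·row1  ⇒  L[2][1]=6, U row2=(0, 0, 10)

L[1][0] = 12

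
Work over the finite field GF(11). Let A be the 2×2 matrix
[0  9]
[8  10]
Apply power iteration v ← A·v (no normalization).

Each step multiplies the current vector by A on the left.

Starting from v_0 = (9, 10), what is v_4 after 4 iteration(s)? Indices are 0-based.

v_0 = (9, 10).
v_1 = A·v_0 = (2, 7).
v_2 = A·v_1 = (8, 9).
v_3 = A·v_2 = (4, 0).
v_4 = A·v_3 = (0, 10).

v_4 = (0, 10)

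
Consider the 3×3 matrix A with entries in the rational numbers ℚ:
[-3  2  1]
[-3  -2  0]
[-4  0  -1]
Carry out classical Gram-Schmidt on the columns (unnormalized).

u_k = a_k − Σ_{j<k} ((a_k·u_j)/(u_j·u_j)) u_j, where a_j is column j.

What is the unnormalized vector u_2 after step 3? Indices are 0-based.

Step 1: u_0 = a_0 = (-3, -3, -4).
Step 2: u_1 = a_1 − (0)·u_0 = (2, -2, 0).
Step 3: u_2 = a_2 − (1/34)·u_0 − (1/4)·u_1 = (10/17, 10/17, -15/17).

u_2 = (10/17, 10/17, -15/17)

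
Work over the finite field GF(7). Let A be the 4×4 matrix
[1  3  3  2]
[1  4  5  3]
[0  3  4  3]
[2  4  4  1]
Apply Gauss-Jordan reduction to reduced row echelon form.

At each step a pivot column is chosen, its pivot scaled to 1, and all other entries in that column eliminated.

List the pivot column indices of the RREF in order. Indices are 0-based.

step 1: normalize row 0 (÷1) = (1, 3, 3, 2)
  row 1: subtract 1×row0 = (0, 1, 2, 1)
  row 3: subtract 2×row0 = (0, 5, 5, 4)
step 2: normalize row 1 (÷1) = (0, 1, 2, 1)
  row 0: subtract 3×row1 = (1, 0, 4, 6)
  row 2: subtract 3×row1 = (0, 0, 5, 0)
  row 3: subtract 5×row1 = (0, 0, 2, 6)
step 3: normalize row 2 (÷5) = (0, 0, 1, 0)
  row 0: subtract 4×row2 = (1, 0, 0, 6)
  row 1: subtract 2×row2 = (0, 1, 0, 1)
  row 3: subtract 2×row2 = (0, 0, 0, 6)
step 4: normalize row 3 (÷6) = (0, 0, 0, 1)
  row 0: subtract 6×row3 = (1, 0, 0, 0)
  row 1: subtract 1×row3 = (0, 1, 0, 0)

pivot columns: 0, 1, 2, 3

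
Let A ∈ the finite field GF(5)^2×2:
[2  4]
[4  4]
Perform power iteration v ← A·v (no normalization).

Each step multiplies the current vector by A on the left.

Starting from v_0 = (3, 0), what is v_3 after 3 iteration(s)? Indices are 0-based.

v_0 = (3, 0).
v_1 = A·v_0 = (1, 2).
v_2 = A·v_1 = (0, 2).
v_3 = A·v_2 = (3, 3).

v_3 = (3, 3)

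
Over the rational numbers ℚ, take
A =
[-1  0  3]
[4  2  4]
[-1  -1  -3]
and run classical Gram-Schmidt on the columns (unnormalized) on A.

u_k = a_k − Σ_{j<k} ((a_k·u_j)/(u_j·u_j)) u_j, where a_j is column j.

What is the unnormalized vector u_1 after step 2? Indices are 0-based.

u_1 = (1/2, 0, -1/2)

Step 1: u_0 = a_0 = (-1, 4, -1).
Step 2: u_1 = a_1 − (1/2)·u_0 = (1/2, 0, -1/2).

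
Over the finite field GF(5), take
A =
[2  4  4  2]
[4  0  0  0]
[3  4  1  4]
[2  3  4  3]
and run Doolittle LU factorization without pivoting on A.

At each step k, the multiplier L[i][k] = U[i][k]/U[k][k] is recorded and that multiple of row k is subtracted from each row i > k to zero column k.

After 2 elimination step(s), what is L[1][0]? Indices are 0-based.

L[1][0] = 2

[col 0] pivot 2
  R1 -= 2*R0 → (0, 2, 2, 1)  (L[1][0] := 2)
  R2 -= 4*R0 → (0, 3, 0, 1)  (L[2][0] := 4)
  R3 -= 1*R0 → (0, 4, 0, 1)  (L[3][0] := 1)
[col 1] pivot 2
  R2 -= 4*R1 → (0, 0, 2, 2)  (L[2][1] := 4)
  R3 -= 2*R1 → (0, 0, 1, 4)  (L[3][1] := 2)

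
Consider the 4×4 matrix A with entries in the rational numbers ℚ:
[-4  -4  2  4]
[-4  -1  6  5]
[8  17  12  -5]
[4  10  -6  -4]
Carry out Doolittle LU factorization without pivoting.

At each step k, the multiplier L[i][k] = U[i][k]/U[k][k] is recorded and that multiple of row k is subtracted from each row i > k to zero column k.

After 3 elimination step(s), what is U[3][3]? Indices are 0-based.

U[3][3] = -2

[col 0] pivot -4
  R1 -= 1*R0 → (0, 3, 4, 1)  (L[1][0] := 1)
  R2 -= -2*R0 → (0, 9, 16, 3)  (L[2][0] := -2)
  R3 -= -1*R0 → (0, 6, -4, 0)  (L[3][0] := -1)
[col 1] pivot 3
  R2 -= 3*R1 → (0, 0, 4, 0)  (L[2][1] := 3)
  R3 -= 2*R1 → (0, 0, -12, -2)  (L[3][1] := 2)
[col 2] pivot 4
  R3 -= -3*R2 → (0, 0, 0, -2)  (L[3][2] := -3)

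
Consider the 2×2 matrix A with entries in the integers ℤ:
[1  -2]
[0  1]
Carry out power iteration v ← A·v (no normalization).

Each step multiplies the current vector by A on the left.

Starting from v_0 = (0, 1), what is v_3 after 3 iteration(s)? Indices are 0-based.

v_3 = (-6, 1)

v_0 = (0, 1).
v_1 = A·v_0 = (-2, 1).
v_2 = A·v_1 = (-4, 1).
v_3 = A·v_2 = (-6, 1).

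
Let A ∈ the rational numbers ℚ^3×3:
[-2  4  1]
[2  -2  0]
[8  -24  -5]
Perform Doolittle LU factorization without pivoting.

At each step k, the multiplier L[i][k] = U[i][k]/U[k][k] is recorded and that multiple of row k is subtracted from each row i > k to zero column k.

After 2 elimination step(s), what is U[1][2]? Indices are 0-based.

Step 1: pivot at (0,0) is -2.
  row1 ← row1 − (-1)·row0  ⇒  L[1][0]=-1, U row1=(0, 2, 1)
  row2 ← row2 − (-4)·row0  ⇒  L[2][0]=-4, U row2=(0, -8, -1)
Step 2: pivot at (1,1) is 2.
  row2 ← row2 − (-4)·row1  ⇒  L[2][1]=-4, U row2=(0, 0, 3)

U[1][2] = 1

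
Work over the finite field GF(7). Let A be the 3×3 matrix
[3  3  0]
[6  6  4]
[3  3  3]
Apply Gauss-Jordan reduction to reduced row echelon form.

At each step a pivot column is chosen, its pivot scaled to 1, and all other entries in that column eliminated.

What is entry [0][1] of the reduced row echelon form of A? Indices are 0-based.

M[0][1] = 1

pivot(0,0)=3: scale R0 → (1, 1, 0)
  clear (1,0): R1 −= (6)R0 → (0, 0, 4)
  clear (2,0): R2 −= (3)R0 → (0, 0, 3)
col 1: no nonzero at/below row 1; advance.
pivot(1,2)=4: scale R1 → (0, 0, 1)
  clear (2,2): R2 −= (3)R1 → (0, 0, 0)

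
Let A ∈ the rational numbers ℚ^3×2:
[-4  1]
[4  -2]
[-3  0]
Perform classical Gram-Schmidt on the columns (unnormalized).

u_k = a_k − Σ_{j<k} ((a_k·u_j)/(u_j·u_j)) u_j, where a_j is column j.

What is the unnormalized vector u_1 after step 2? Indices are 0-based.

u_1 = (-7/41, -34/41, -36/41)

Step 1: u_0 = a_0 = (-4, 4, -3).
Step 2: u_1 = a_1 − (-12/41)·u_0 = (-7/41, -34/41, -36/41).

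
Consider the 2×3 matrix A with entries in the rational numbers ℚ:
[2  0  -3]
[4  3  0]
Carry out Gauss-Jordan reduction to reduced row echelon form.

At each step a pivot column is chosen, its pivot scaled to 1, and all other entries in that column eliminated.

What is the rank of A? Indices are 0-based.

[1] R0 /= 2  ⇒  (1, 0, -3/2)
     R1 -= 4·R0  ⇒  (0, 3, 6)
[2] R1 /= 3  ⇒  (0, 1, 2)

rank = 2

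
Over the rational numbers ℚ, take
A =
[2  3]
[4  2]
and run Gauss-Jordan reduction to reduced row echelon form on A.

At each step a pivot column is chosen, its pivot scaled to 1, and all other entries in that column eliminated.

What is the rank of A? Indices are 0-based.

pivot(0,0)=2: scale R0 → (1, 3/2)
  clear (1,0): R1 −= (4)R0 → (0, -4)
pivot(1,1)=-4: scale R1 → (0, 1)
  clear (0,1): R0 −= (3/2)R1 → (1, 0)

rank = 2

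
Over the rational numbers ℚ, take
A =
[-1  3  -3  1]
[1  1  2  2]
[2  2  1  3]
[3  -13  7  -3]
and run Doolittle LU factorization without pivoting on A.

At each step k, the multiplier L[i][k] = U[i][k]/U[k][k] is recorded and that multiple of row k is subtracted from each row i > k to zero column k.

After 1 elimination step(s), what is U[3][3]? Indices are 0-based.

Step 1: pivot at (0,0) is -1.
  row1 ← row1 − (-1)·row0  ⇒  L[1][0]=-1, U row1=(0, 4, -1, 3)
  row2 ← row2 − (-2)·row0  ⇒  L[2][0]=-2, U row2=(0, 8, -5, 5)
  row3 ← row3 − (-3)·row0  ⇒  L[3][0]=-3, U row3=(0, -4, -2, 0)

U[3][3] = 0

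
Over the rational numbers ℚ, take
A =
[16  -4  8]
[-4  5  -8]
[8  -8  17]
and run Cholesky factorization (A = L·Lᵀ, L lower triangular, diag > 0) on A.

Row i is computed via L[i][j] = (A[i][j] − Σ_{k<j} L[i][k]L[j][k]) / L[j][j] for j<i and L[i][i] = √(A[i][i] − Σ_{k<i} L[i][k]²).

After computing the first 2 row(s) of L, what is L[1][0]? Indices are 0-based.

Step 1: L[0][0] = √(16) = 4.
  L[1][0] = (-4) / L[0][0] = -1.
Step 2: L[1][1] = √(4) = 2.

L[1][0] = -1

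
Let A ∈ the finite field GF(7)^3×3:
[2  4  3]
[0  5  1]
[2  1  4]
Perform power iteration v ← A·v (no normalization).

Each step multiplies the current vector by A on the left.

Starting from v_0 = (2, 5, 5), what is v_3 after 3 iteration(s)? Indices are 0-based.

v_0 = (2, 5, 5).
v_1 = A·v_0 = (4, 2, 1).
v_2 = A·v_1 = (5, 4, 0).
v_3 = A·v_2 = (5, 6, 0).

v_3 = (5, 6, 0)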